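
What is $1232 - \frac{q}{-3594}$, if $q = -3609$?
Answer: $\frac{1474733}{1198} \approx 1231.0$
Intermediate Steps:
$1232 - \frac{q}{-3594} = 1232 - - \frac{3609}{-3594} = 1232 - \left(-3609\right) \left(- \frac{1}{3594}\right) = 1232 - \frac{1203}{1198} = \frac{1474733}{1198}$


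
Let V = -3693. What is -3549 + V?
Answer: -7242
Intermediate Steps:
-3549 + V = -3549 - 3693 = -7242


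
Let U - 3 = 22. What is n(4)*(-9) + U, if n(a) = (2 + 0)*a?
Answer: -47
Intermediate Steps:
n(a) = 2*a
U = 25 (U = 3 + 22 = 25)
n(4)*(-9) + U = (2*4)*(-9) + 25 = 8*(-9) + 25 = -72 + 25 = -47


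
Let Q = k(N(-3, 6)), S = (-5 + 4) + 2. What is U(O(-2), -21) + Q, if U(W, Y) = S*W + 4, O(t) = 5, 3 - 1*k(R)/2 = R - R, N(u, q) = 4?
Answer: 15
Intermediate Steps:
S = 1 (S = -1 + 2 = 1)
k(R) = 6 (k(R) = 6 - 2*(R - R) = 6 - 2*0 = 6 + 0 = 6)
Q = 6
U(W, Y) = 4 + W (U(W, Y) = 1*W + 4 = W + 4 = 4 + W)
U(O(-2), -21) + Q = (4 + 5) + 6 = 9 + 6 = 15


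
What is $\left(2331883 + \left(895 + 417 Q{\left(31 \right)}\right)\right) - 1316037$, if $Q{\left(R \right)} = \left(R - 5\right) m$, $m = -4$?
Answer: $973373$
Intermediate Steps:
$Q{\left(R \right)} = 20 - 4 R$ ($Q{\left(R \right)} = \left(R - 5\right) \left(-4\right) = \left(-5 + R\right) \left(-4\right) = 20 - 4 R$)
$\left(2331883 + \left(895 + 417 Q{\left(31 \right)}\right)\right) - 1316037 = \left(2331883 + \left(895 + 417 \left(20 - 124\right)\right)\right) - 1316037 = \left(2331883 + \left(895 + 417 \left(-104\right)\right)\right) - 1316037 = \left(2331883 + \left(895 - 43368\right)\right) - 1316037 = \left(2331883 - 42473\right) - 1316037 = 2289410 - 1316037 = 973373$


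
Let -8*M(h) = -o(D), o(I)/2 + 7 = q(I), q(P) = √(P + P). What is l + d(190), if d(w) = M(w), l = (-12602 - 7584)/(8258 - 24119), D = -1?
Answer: -30283/63444 + I*√2/4 ≈ -0.47732 + 0.35355*I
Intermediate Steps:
q(P) = √2*√P (q(P) = √(2*P) = √2*√P)
o(I) = -14 + 2*√2*√I (o(I) = -14 + 2*(√2*√I) = -14 + 2*√2*√I)
l = 20186/15861 (l = -20186/(-15861) = -20186*(-1/15861) = 20186/15861 ≈ 1.2727)
M(h) = -7/4 + I*√2/4 (M(h) = -(-1)*(-14 + 2*√2*√(-1))/8 = -(-1)*(-14 + 2*√2*I)/8 = -(-1)*(-14 + 2*I*√2)/8 = -(14 - 2*I*√2)/8 = -7/4 + I*√2/4)
d(w) = -7/4 + I*√2/4
l + d(190) = 20186/15861 + (-7/4 + I*√2/4) = -30283/63444 + I*√2/4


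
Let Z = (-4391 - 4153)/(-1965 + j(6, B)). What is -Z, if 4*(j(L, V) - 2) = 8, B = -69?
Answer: -8544/1961 ≈ -4.3570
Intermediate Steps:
j(L, V) = 4 (j(L, V) = 2 + (1/4)*8 = 2 + 2 = 4)
Z = 8544/1961 (Z = (-4391 - 4153)/(-1965 + 4) = -8544/(-1961) = -8544*(-1/1961) = 8544/1961 ≈ 4.3570)
-Z = -1*8544/1961 = -8544/1961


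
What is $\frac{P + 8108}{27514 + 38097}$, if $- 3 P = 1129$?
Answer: $\frac{23195}{196833} \approx 0.11784$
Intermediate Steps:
$P = - \frac{1129}{3}$ ($P = \left(- \frac{1}{3}\right) 1129 = - \frac{1129}{3} \approx -376.33$)
$\frac{P + 8108}{27514 + 38097} = \frac{- \frac{1129}{3} + 8108}{27514 + 38097} = \frac{23195}{3 \cdot 65611} = \frac{23195}{3} \cdot \frac{1}{65611} = \frac{23195}{196833}$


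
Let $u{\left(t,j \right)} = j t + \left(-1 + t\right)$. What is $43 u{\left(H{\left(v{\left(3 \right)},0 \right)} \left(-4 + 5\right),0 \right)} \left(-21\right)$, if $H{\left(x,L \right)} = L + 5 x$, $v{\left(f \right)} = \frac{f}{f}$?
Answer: $-3612$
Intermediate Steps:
$v{\left(f \right)} = 1$
$u{\left(t,j \right)} = -1 + t + j t$
$43 u{\left(H{\left(v{\left(3 \right)},0 \right)} \left(-4 + 5\right),0 \right)} \left(-21\right) = 43 \left(-1 + \left(0 + 5 \cdot 1\right) \left(-4 + 5\right) + 0 \left(0 + 5 \cdot 1\right) \left(-4 + 5\right)\right) \left(-21\right) = 43 \left(-1 + \left(0 + 5\right) 1 + 0 \left(0 + 5\right) 1\right) \left(-21\right) = 43 \left(-1 + 5 \cdot 1 + 0 \cdot 5 \cdot 1\right) \left(-21\right) = 43 \left(-1 + 5 + 0 \cdot 5\right) \left(-21\right) = 43 \left(-1 + 5 + 0\right) \left(-21\right) = 43 \cdot 4 \left(-21\right) = 172 \left(-21\right) = -3612$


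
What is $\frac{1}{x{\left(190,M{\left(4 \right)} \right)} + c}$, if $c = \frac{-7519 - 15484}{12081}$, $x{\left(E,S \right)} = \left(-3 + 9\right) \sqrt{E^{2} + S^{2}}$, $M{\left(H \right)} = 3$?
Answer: $\frac{277899243}{189724107919355} + \frac{875703366 \sqrt{36109}}{189724107919355} \approx 0.00087855$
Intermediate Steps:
$x{\left(E,S \right)} = 6 \sqrt{E^{2} + S^{2}}$
$c = - \frac{23003}{12081}$ ($c = \left(-7519 - 15484\right) \frac{1}{12081} = \left(-23003\right) \frac{1}{12081} = - \frac{23003}{12081} \approx -1.9041$)
$\frac{1}{x{\left(190,M{\left(4 \right)} \right)} + c} = \frac{1}{6 \sqrt{190^{2} + 3^{2}} - \frac{23003}{12081}} = \frac{1}{6 \sqrt{36100 + 9} - \frac{23003}{12081}} = \frac{1}{6 \sqrt{36109} - \frac{23003}{12081}} = \frac{1}{- \frac{23003}{12081} + 6 \sqrt{36109}}$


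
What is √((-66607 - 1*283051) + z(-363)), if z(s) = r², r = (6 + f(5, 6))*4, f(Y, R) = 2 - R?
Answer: I*√349594 ≈ 591.26*I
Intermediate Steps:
r = 8 (r = (6 + (2 - 1*6))*4 = (6 + (2 - 6))*4 = (6 - 4)*4 = 2*4 = 8)
z(s) = 64 (z(s) = 8² = 64)
√((-66607 - 1*283051) + z(-363)) = √((-66607 - 1*283051) + 64) = √((-66607 - 283051) + 64) = √(-349658 + 64) = √(-349594) = I*√349594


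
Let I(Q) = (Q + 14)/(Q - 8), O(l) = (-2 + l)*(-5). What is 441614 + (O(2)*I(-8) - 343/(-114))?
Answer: 50344339/114 ≈ 4.4162e+5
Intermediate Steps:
O(l) = 10 - 5*l
I(Q) = (14 + Q)/(-8 + Q)
441614 + (O(2)*I(-8) - 343/(-114)) = 441614 + ((10 - 5*2)*((14 - 8)/(-8 - 8)) - 343/(-114)) = 441614 + ((10 - 10)*(6/(-16)) - 343*(-1/114)) = 441614 + (0*(-1/16*6) + 343/114) = 441614 + (0*(-3/8) + 343/114) = 441614 + (0 + 343/114) = 441614 + 343/114 = 50344339/114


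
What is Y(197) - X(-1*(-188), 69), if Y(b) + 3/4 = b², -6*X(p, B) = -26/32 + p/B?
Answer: 257067959/6624 ≈ 38809.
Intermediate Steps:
X(p, B) = 13/96 - p/(6*B) (X(p, B) = -(-26/32 + p/B)/6 = -(-26*1/32 + p/B)/6 = -(-13/16 + p/B)/6 = 13/96 - p/(6*B))
Y(b) = -¾ + b²
Y(197) - X(-1*(-188), 69) = (-¾ + 197²) - (13/96 - ⅙*(-1*(-188))/69) = (-¾ + 38809) - (13/96 - ⅙*188*1/69) = 155233/4 - (13/96 - 94/207) = 155233/4 - 1*(-2111/6624) = 155233/4 + 2111/6624 = 257067959/6624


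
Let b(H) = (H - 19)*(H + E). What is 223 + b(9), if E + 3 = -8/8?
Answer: 173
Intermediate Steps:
E = -4 (E = -3 - 8/8 = -3 - 8*1/8 = -3 - 1 = -4)
b(H) = (-19 + H)*(-4 + H) (b(H) = (H - 19)*(H - 4) = (-19 + H)*(-4 + H))
223 + b(9) = 223 + (76 + 9**2 - 23*9) = 223 + (76 + 81 - 207) = 223 - 50 = 173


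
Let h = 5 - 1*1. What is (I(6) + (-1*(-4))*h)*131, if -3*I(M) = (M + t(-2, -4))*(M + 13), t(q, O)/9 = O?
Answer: 26986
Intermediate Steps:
t(q, O) = 9*O
I(M) = -(-36 + M)*(13 + M)/3 (I(M) = -(M + 9*(-4))*(M + 13)/3 = -(M - 36)*(13 + M)/3 = -(-36 + M)*(13 + M)/3)
h = 4 (h = 5 - 1 = 4)
(I(6) + (-1*(-4))*h)*131 = ((156 - ⅓*6² + (23/3)*6) - 1*(-4)*4)*131 = ((156 - ⅓*36 + 46) + 4*4)*131 = ((156 - 12 + 46) + 16)*131 = (190 + 16)*131 = 206*131 = 26986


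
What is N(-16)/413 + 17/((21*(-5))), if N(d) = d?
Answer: -1243/6195 ≈ -0.20065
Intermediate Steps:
N(-16)/413 + 17/((21*(-5))) = -16/413 + 17/((21*(-5))) = -16*1/413 + 17/(-105) = -16/413 + 17*(-1/105) = -16/413 - 17/105 = -1243/6195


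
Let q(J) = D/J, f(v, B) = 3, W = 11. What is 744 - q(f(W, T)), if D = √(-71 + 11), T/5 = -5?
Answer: 744 - 2*I*√15/3 ≈ 744.0 - 2.582*I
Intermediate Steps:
T = -25 (T = 5*(-5) = -25)
D = 2*I*√15 (D = √(-60) = 2*I*√15 ≈ 7.746*I)
q(J) = 2*I*√15/J (q(J) = (2*I*√15)/J = 2*I*√15/J)
744 - q(f(W, T)) = 744 - 2*I*√15/3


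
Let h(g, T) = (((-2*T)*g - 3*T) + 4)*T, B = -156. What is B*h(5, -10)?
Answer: 209040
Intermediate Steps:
h(g, T) = T*(4 - 3*T - 2*T*g) (h(g, T) = ((-2*T*g - 3*T) + 4)*T = ((-3*T - 2*T*g) + 4)*T = (4 - 3*T - 2*T*g)*T = T*(4 - 3*T - 2*T*g))
B*h(5, -10) = -(-1560)*(4 - 3*(-10) - 2*(-10)*5) = -(-1560)*(4 + 30 + 100) = -(-1560)*134 = -156*(-1340) = 209040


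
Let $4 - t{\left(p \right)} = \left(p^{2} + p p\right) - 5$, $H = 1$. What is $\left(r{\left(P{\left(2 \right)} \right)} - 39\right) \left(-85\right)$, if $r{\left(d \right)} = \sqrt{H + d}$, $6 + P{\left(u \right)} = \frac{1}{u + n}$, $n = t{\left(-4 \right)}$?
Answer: $3315 - \frac{85 i \sqrt{2226}}{21} \approx 3315.0 - 190.97 i$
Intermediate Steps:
$t{\left(p \right)} = 9 - 2 p^{2}$ ($t{\left(p \right)} = 4 - \left(\left(p^{2} + p p\right) - 5\right) = 4 - \left(\left(p^{2} + p^{2}\right) - 5\right) = 4 - \left(2 p^{2} - 5\right) = 4 - \left(-5 + 2 p^{2}\right) = 9 - 2 p^{2}$)
$n = -23$ ($n = 9 - 2 \left(-4\right)^{2} = 9 - 32 = -23$)
$P{\left(u \right)} = -6 + \frac{1}{-23 + u}$ ($P{\left(u \right)} = -6 + \frac{1}{u - 23} = -6 + \frac{1}{-23 + u}$)
$r{\left(d \right)} = \sqrt{1 + d}$
$\left(r{\left(P{\left(2 \right)} \right)} - 39\right) \left(-85\right) = \left(\sqrt{1 + \frac{139 - 12}{-23 + 2}} - 39\right) \left(-85\right) = \left(\sqrt{1 + \frac{139 - 12}{-21}} - 39\right) \left(-85\right) = \left(\sqrt{1 - \frac{127}{21}} - 39\right) \left(-85\right) = \left(\sqrt{- \frac{106}{21}} - 39\right) \left(-85\right) = \left(\frac{i \sqrt{2226}}{21} - 39\right) \left(-85\right) = \left(-39 + \frac{i \sqrt{2226}}{21}\right) \left(-85\right) = 3315 - \frac{85 i \sqrt{2226}}{21}$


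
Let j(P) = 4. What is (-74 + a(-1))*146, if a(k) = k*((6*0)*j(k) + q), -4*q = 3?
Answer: -21389/2 ≈ -10695.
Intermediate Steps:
q = -3/4 (q = -1/4*3 = -3/4 ≈ -0.75000)
a(k) = -3*k/4 (a(k) = k*((6*0)*4 - 3/4) = k*(0*4 - 3/4) = k*(0 - 3/4) = k*(-3/4) = -3*k/4)
(-74 + a(-1))*146 = (-74 - 3/4*(-1))*146 = (-74 + 3/4)*146 = -293/4*146 = -21389/2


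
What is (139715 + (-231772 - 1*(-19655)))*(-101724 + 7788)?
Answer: 6801154272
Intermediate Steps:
(139715 + (-231772 - 1*(-19655)))*(-101724 + 7788) = (139715 + (-231772 + 19655))*(-93936) = (139715 - 212117)*(-93936) = -72402*(-93936) = 6801154272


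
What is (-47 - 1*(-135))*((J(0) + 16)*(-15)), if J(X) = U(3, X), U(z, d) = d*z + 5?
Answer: -27720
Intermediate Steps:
U(z, d) = 5 + d*z
J(X) = 5 + 3*X (J(X) = 5 + X*3 = 5 + 3*X)
(-47 - 1*(-135))*((J(0) + 16)*(-15)) = (-47 - 1*(-135))*(((5 + 3*0) + 16)*(-15)) = (-47 + 135)*(((5 + 0) + 16)*(-15)) = 88*((5 + 16)*(-15)) = 88*(21*(-15)) = 88*(-315) = -27720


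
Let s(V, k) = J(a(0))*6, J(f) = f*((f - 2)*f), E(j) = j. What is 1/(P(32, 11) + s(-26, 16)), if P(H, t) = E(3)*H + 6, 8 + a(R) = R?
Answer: -1/3738 ≈ -0.00026752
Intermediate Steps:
a(R) = -8 + R
J(f) = f**2*(-2 + f) (J(f) = f*((-2 + f)*f) = f*(f*(-2 + f)) = f**2*(-2 + f))
s(V, k) = -3840 (s(V, k) = ((-8 + 0)**2*(-2 + (-8 + 0)))*6 = ((-8)**2*(-2 - 8))*6 = (64*(-10))*6 = -640*6 = -3840)
P(H, t) = 6 + 3*H (P(H, t) = 3*H + 6 = 6 + 3*H)
1/(P(32, 11) + s(-26, 16)) = 1/((6 + 3*32) - 3840) = 1/((6 + 96) - 3840) = 1/(102 - 3840) = 1/(-3738) = -1/3738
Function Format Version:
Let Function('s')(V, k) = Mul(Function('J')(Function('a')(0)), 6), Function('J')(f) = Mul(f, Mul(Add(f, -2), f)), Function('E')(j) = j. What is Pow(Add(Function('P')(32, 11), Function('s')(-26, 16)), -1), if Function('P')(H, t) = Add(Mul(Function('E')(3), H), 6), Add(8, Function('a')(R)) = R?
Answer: Rational(-1, 3738) ≈ -0.00026752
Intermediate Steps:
Function('a')(R) = Add(-8, R)
Function('J')(f) = Mul(Pow(f, 2), Add(-2, f)) (Function('J')(f) = Mul(f, Mul(Add(-2, f), f)) = Mul(f, Mul(f, Add(-2, f))) = Mul(Pow(f, 2), Add(-2, f)))
Function('s')(V, k) = -3840 (Function('s')(V, k) = Mul(Mul(Pow(Add(-8, 0), 2), Add(-2, Add(-8, 0))), 6) = Mul(Mul(Pow(-8, 2), Add(-2, -8)), 6) = Mul(Mul(64, -10), 6) = Mul(-640, 6) = -3840)
Function('P')(H, t) = Add(6, Mul(3, H)) (Function('P')(H, t) = Add(Mul(3, H), 6) = Add(6, Mul(3, H)))
Pow(Add(Function('P')(32, 11), Function('s')(-26, 16)), -1) = Pow(Add(Add(6, Mul(3, 32)), -3840), -1) = Pow(Add(Add(6, 96), -3840), -1) = Pow(Add(102, -3840), -1) = Pow(-3738, -1) = Rational(-1, 3738)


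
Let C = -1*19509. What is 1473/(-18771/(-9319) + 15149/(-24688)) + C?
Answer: -5947786699497/322244917 ≈ -18457.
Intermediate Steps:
C = -19509
1473/(-18771/(-9319) + 15149/(-24688)) + C = 1473/(-18771/(-9319) + 15149/(-24688)) - 19509 = 1473/(-18771*(-1/9319) + 15149*(-1/24688)) - 19509 = 1473/(18771/9319 - 15149/24688) - 19509 = 1473/(322244917/230067472) - 19509 = 1473*(230067472/322244917) - 19509 = 338889386256/322244917 - 19509 = -5947786699497/322244917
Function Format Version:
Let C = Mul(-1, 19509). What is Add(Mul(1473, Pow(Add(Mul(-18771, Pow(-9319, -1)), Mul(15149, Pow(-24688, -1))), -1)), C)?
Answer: Rational(-5947786699497, 322244917) ≈ -18457.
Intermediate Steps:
C = -19509
Add(Mul(1473, Pow(Add(Mul(-18771, Pow(-9319, -1)), Mul(15149, Pow(-24688, -1))), -1)), C) = Add(Mul(1473, Pow(Add(Mul(-18771, Pow(-9319, -1)), Mul(15149, Pow(-24688, -1))), -1)), -19509) = Add(Mul(1473, Pow(Add(Mul(-18771, Rational(-1, 9319)), Mul(15149, Rational(-1, 24688))), -1)), -19509) = Add(Mul(1473, Pow(Add(Rational(18771, 9319), Rational(-15149, 24688)), -1)), -19509) = Add(Mul(1473, Pow(Rational(322244917, 230067472), -1)), -19509) = Add(Mul(1473, Rational(230067472, 322244917)), -19509) = Add(Rational(338889386256, 322244917), -19509) = Rational(-5947786699497, 322244917)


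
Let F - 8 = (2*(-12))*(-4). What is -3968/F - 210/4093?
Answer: -2032858/53209 ≈ -38.205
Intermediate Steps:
F = 104 (F = 8 + (2*(-12))*(-4) = 8 - 24*(-4) = 8 + 96 = 104)
-3968/F - 210/4093 = -3968/104 - 210/4093 = -3968*1/104 - 210*1/4093 = -496/13 - 210/4093 = -2032858/53209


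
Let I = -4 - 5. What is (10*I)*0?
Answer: 0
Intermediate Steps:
I = -9
(10*I)*0 = (10*(-9))*0 = -90*0 = 0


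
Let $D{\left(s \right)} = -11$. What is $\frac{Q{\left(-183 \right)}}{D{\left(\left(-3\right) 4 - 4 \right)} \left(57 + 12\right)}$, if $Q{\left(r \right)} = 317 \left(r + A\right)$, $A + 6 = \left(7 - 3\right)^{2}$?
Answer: $\frac{54841}{759} \approx 72.254$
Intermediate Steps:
$A = 10$ ($A = -6 + \left(7 - 3\right)^{2} = -6 + 4^{2} = -6 + 16 = 10$)
$Q{\left(r \right)} = 3170 + 317 r$ ($Q{\left(r \right)} = 317 \left(r + 10\right) = 317 \left(10 + r\right) = 3170 + 317 r$)
$\frac{Q{\left(-183 \right)}}{D{\left(\left(-3\right) 4 - 4 \right)} \left(57 + 12\right)} = \frac{3170 + 317 \left(-183\right)}{\left(-11\right) \left(57 + 12\right)} = \frac{3170 - 58011}{\left(-11\right) 69} = - \frac{54841}{-759} = \left(-54841\right) \left(- \frac{1}{759}\right) = \frac{54841}{759}$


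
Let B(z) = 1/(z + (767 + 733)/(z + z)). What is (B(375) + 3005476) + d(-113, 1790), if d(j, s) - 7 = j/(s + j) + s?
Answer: 146252704661/48633 ≈ 3.0073e+6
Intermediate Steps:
B(z) = 1/(z + 750/z) (B(z) = 1/(z + 1500/((2*z))) = 1/(z + 1500*(1/(2*z))) = 1/(z + 750/z))
d(j, s) = 7 + s + j/(j + s) (d(j, s) = 7 + (j/(s + j) + s) = 7 + (j/(j + s) + s) = 7 + (s + j/(j + s)) = 7 + s + j/(j + s))
(B(375) + 3005476) + d(-113, 1790) = (375/(750 + 375²) + 3005476) + (1790² + 7*1790 + 8*(-113) - 113*1790)/(-113 + 1790) = (375/(750 + 140625) + 3005476) + (3204100 + 12530 - 904 - 202270)/1677 = (375/141375 + 3005476) + (1/1677)*3013456 = (375*(1/141375) + 3005476) + 3013456/1677 = (1/377 + 3005476) + 3013456/1677 = 1133064453/377 + 3013456/1677 = 146252704661/48633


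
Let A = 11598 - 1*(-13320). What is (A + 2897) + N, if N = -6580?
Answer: 21235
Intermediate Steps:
A = 24918 (A = 11598 + 13320 = 24918)
(A + 2897) + N = (24918 + 2897) - 6580 = 27815 - 6580 = 21235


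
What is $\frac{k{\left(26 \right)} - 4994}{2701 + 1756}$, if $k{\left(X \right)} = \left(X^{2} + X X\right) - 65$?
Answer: $- \frac{3707}{4457} \approx -0.83173$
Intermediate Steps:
$k{\left(X \right)} = -65 + 2 X^{2}$ ($k{\left(X \right)} = \left(X^{2} + X^{2}\right) - 65 = 2 X^{2} - 65 = -65 + 2 X^{2}$)
$\frac{k{\left(26 \right)} - 4994}{2701 + 1756} = \frac{\left(-65 + 2 \cdot 26^{2}\right) - 4994}{2701 + 1756} = \frac{\left(-65 + 2 \cdot 676\right) - 4994}{4457} = \left(\left(-65 + 1352\right) - 4994\right) \frac{1}{4457} = \left(1287 - 4994\right) \frac{1}{4457} = \left(-3707\right) \frac{1}{4457} = - \frac{3707}{4457}$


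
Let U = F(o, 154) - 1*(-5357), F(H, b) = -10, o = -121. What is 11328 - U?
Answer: 5981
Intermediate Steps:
U = 5347 (U = -10 - 1*(-5357) = -10 + 5357 = 5347)
11328 - U = 11328 - 1*5347 = 11328 - 5347 = 5981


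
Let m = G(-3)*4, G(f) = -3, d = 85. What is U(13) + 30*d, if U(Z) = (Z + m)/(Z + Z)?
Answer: 66301/26 ≈ 2550.0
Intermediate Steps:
m = -12 (m = -3*4 = -12)
U(Z) = (-12 + Z)/(2*Z) (U(Z) = (Z - 12)/(Z + Z) = (-12 + Z)/((2*Z)) = (-12 + Z)*(1/(2*Z)) = (-12 + Z)/(2*Z))
U(13) + 30*d = (½)*(-12 + 13)/13 + 30*85 = (½)*(1/13)*1 + 2550 = 1/26 + 2550 = 66301/26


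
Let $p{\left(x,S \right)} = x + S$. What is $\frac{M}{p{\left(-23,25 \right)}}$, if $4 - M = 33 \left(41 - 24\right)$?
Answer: $- \frac{557}{2} \approx -278.5$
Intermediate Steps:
$p{\left(x,S \right)} = S + x$
$M = -557$ ($M = 4 - 33 \left(41 - 24\right) = 4 - 33 \cdot 17 = 4 - 561 = -557$)
$\frac{M}{p{\left(-23,25 \right)}} = - \frac{557}{25 - 23} = - \frac{557}{2}$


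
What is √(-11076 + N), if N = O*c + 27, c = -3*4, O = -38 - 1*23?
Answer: I*√10317 ≈ 101.57*I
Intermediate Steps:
O = -61 (O = -38 - 23 = -61)
c = -12
N = 759 (N = -61*(-12) + 27 = 732 + 27 = 759)
√(-11076 + N) = √(-11076 + 759) = √(-10317) = I*√10317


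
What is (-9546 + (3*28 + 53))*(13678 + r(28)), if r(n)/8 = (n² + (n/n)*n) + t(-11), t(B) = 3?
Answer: -190042982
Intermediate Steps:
r(n) = 24 + 8*n + 8*n² (r(n) = 8*((n² + (n/n)*n) + 3) = 8*((n² + 1*n) + 3) = 8*((n² + n) + 3) = 8*((n + n²) + 3) = 8*(3 + n + n²) = 24 + 8*n + 8*n²)
(-9546 + (3*28 + 53))*(13678 + r(28)) = (-9546 + (3*28 + 53))*(13678 + (24 + 8*28 + 8*28²)) = (-9546 + (84 + 53))*(13678 + (24 + 224 + 8*784)) = (-9546 + 137)*(13678 + (24 + 224 + 6272)) = -9409*(13678 + 6520) = -9409*20198 = -190042982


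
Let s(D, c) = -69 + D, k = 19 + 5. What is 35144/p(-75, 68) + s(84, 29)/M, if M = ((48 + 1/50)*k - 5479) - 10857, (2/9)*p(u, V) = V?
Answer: 6670062961/58076964 ≈ 114.85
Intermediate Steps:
p(u, V) = 9*V/2
k = 24
M = -379588/25 (M = ((48 + 1/50)*24 - 5479) - 10857 = ((2401/50)*24 - 5479) - 10857 = (28812/25 - 5479) - 10857 = -108163/25 - 10857 = -379588/25 ≈ -15184.)
35144/p(-75, 68) + s(84, 29)/M = 35144/(((9/2)*68)) + (-69 + 84)/(-379588/25) = 35144/306 + 15*(-25/379588) = 35144*(1/306) - 375/379588 = 17572/153 - 375/379588 = 6670062961/58076964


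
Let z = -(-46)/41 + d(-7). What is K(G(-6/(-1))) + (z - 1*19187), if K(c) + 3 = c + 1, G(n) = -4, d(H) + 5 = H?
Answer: -787359/41 ≈ -19204.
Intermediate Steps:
d(H) = -5 + H
z = -446/41 (z = -(-46)/41 + (-5 - 7) = -(-46)/41 - 12 = -23*(-2/41) - 12 = 46/41 - 12 = -446/41 ≈ -10.878)
K(c) = -2 + c (K(c) = -3 + (c + 1) = -3 + (1 + c) = -2 + c)
K(G(-6/(-1))) + (z - 1*19187) = (-2 - 4) + (-446/41 - 1*19187) = -6 + (-446/41 - 19187) = -6 - 787113/41 = -787359/41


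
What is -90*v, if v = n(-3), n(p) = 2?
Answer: -180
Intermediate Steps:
v = 2
-90*v = -90*2 = -180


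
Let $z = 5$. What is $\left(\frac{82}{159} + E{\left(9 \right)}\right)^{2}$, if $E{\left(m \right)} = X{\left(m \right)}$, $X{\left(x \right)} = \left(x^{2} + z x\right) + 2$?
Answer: $\frac{417548356}{25281} \approx 16516.0$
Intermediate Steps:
$X{\left(x \right)} = 2 + x^{2} + 5 x$ ($X{\left(x \right)} = \left(x^{2} + 5 x\right) + 2 = 2 + x^{2} + 5 x$)
$E{\left(m \right)} = 2 + m^{2} + 5 m$
$\left(\frac{82}{159} + E{\left(9 \right)}\right)^{2} = \left(\frac{82}{159} + \left(2 + 9^{2} + 5 \cdot 9\right)\right)^{2} = \left(82 \cdot \frac{1}{159} + \left(2 + 81 + 45\right)\right)^{2} = \left(\frac{82}{159} + 128\right)^{2} = \left(\frac{20434}{159}\right)^{2} = \frac{417548356}{25281}$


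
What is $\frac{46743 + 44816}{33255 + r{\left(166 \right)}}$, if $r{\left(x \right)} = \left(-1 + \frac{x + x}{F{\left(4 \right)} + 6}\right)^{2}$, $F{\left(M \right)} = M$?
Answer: $\frac{2288975}{857296} \approx 2.67$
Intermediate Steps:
$r{\left(x \right)} = \left(-1 + \frac{x}{5}\right)^{2}$ ($r{\left(x \right)} = \left(-1 + \frac{x + x}{4 + 6}\right)^{2} = \left(-1 + \frac{2 x}{10}\right)^{2} = \left(-1 + 2 x \frac{1}{10}\right)^{2} = \left(-1 + \frac{x}{5}\right)^{2}$)
$\frac{46743 + 44816}{33255 + r{\left(166 \right)}} = \frac{46743 + 44816}{33255 + \frac{\left(5 - 166\right)^{2}}{25}} = \frac{91559}{33255 + \frac{\left(5 - 166\right)^{2}}{25}} = \frac{91559}{33255 + \frac{\left(-161\right)^{2}}{25}} = \frac{91559}{33255 + \frac{1}{25} \cdot 25921} = \frac{91559}{33255 + \frac{25921}{25}} = \frac{91559}{\frac{857296}{25}} = 91559 \cdot \frac{25}{857296} = \frac{2288975}{857296}$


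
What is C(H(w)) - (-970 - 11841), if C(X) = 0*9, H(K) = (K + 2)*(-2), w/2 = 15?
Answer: 12811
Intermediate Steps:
w = 30 (w = 2*15 = 30)
H(K) = -4 - 2*K (H(K) = (2 + K)*(-2) = -4 - 2*K)
C(X) = 0
C(H(w)) - (-970 - 11841) = 0 - (-970 - 11841) = 0 - 1*(-12811) = 0 + 12811 = 12811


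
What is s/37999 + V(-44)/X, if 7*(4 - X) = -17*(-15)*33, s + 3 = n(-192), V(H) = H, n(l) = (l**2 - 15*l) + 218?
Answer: 346839825/318697613 ≈ 1.0883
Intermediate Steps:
n(l) = 218 + l**2 - 15*l
s = 39959 (s = -3 + (218 + (-192)**2 - 15*(-192)) = -3 + (218 + 36864 + 2880) = -3 + 39962 = 39959)
X = -8387/7 (X = 4 - (-17*(-15))*33/7 = 4 - 255*33/7 = 4 - 1/7*8415 = 4 - 8415/7 = -8387/7 ≈ -1198.1)
s/37999 + V(-44)/X = 39959/37999 - 44/(-8387/7) = 39959*(1/37999) - 44*(-7/8387) = 39959/37999 + 308/8387 = 346839825/318697613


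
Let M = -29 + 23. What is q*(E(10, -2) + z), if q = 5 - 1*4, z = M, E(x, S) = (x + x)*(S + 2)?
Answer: -6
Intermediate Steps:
E(x, S) = 2*x*(2 + S) (E(x, S) = (2*x)*(2 + S) = 2*x*(2 + S))
M = -6
z = -6
q = 1 (q = 5 - 4 = 1)
q*(E(10, -2) + z) = 1*(2*10*(2 - 2) - 6) = 1*(2*10*0 - 6) = 1*(0 - 6) = 1*(-6) = -6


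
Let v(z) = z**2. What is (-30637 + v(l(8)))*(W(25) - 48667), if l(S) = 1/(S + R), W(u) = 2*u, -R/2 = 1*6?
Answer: 23831615847/16 ≈ 1.4895e+9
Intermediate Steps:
R = -12 (R = -2*6 = -12)
l(S) = 1/(-12 + S) (l(S) = 1/(S - 12) = 1/(-12 + S))
(-30637 + v(l(8)))*(W(25) - 48667) = (-30637 + (1/(-12 + 8))**2)*(2*25 - 48667) = (-30637 + (1/(-4))**2)*(50 - 48667) = (-30637 + (-1/4)**2)*(-48617) = (-30637 + 1/16)*(-48617) = -490191/16*(-48617) = 23831615847/16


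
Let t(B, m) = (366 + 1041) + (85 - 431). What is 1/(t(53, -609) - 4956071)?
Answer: -1/4955010 ≈ -2.0182e-7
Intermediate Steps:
t(B, m) = 1061 (t(B, m) = 1407 - 346 = 1061)
1/(t(53, -609) - 4956071) = 1/(1061 - 4956071) = 1/(-4955010) = -1/4955010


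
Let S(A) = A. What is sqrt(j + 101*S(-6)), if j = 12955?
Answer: sqrt(12349) ≈ 111.13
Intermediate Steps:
sqrt(j + 101*S(-6)) = sqrt(12955 + 101*(-6)) = sqrt(12955 - 606) = sqrt(12349)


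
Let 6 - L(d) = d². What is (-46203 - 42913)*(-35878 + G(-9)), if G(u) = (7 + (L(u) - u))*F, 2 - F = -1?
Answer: 3213077380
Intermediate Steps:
F = 3 (F = 2 - 1*(-1) = 2 + 1 = 3)
L(d) = 6 - d²
G(u) = 39 - 3*u - 3*u² (G(u) = (7 + ((6 - u²) - u))*3 = (7 + (6 - u - u²))*3 = (13 - u - u²)*3 = 39 - 3*u - 3*u²)
(-46203 - 42913)*(-35878 + G(-9)) = (-46203 - 42913)*(-35878 + (39 - 3*(-9) - 3*(-9)²)) = -89116*(-35878 + (39 + 27 - 3*81)) = -89116*(-35878 + (39 + 27 - 243)) = -89116*(-35878 - 177) = -89116*(-36055) = 3213077380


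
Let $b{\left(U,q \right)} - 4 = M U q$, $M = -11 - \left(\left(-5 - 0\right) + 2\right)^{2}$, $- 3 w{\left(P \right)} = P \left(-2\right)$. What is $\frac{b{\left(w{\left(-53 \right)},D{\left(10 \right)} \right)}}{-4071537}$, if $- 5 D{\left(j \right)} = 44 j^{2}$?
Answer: $\frac{1865588}{12214611} \approx 0.15273$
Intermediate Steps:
$w{\left(P \right)} = \frac{2 P}{3}$ ($w{\left(P \right)} = - \frac{P \left(-2\right)}{3} = - \frac{\left(-2\right) P}{3} = \frac{2 P}{3}$)
$M = -20$ ($M = -11 - \left(\left(-5 + 0\right) + 2\right)^{2} = -11 - \left(-5 + 2\right)^{2} = -11 - \left(-3\right)^{2} = -11 - 9 = -20$)
$D{\left(j \right)} = - \frac{44 j^{2}}{5}$
$b{\left(U,q \right)} = 4 - 20 U q$
$\frac{b{\left(w{\left(-53 \right)},D{\left(10 \right)} \right)}}{-4071537} = \frac{4 - 20 \cdot \frac{2}{3} \left(-53\right) \left(- \frac{44 \cdot 10^{2}}{5}\right)}{-4071537} = \left(4 - - \frac{2120 \left(\left(- \frac{44}{5}\right) 100\right)}{3}\right) \left(- \frac{1}{4071537}\right) = \left(4 - \left(- \frac{2120}{3}\right) \left(-880\right)\right) \left(- \frac{1}{4071537}\right) = \left(4 - \frac{1865600}{3}\right) \left(- \frac{1}{4071537}\right) = \left(- \frac{1865588}{3}\right) \left(- \frac{1}{4071537}\right) = \frac{1865588}{12214611}$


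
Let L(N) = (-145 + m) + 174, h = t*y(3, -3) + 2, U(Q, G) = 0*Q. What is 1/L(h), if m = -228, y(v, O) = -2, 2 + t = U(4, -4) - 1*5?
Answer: -1/199 ≈ -0.0050251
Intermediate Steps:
U(Q, G) = 0
t = -7 (t = -2 + (0 - 1*5) = -2 + (0 - 5) = -2 - 5 = -7)
h = 16 (h = -7*(-2) + 2 = 14 + 2 = 16)
L(N) = -199 (L(N) = (-145 - 228) + 174 = -373 + 174 = -199)
1/L(h) = 1/(-199) = -1/199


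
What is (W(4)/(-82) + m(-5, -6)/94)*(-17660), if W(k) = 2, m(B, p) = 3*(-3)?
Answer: 4088290/1927 ≈ 2121.6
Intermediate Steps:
m(B, p) = -9
(W(4)/(-82) + m(-5, -6)/94)*(-17660) = (2/(-82) - 9/94)*(-17660) = (2*(-1/82) - 9*1/94)*(-17660) = (-1/41 - 9/94)*(-17660) = -463/3854*(-17660) = 4088290/1927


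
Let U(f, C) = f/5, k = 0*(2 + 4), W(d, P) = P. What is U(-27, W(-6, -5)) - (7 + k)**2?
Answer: -272/5 ≈ -54.400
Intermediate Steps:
k = 0 (k = 0*6 = 0)
U(f, C) = f/5 (U(f, C) = f*(1/5) = f/5)
U(-27, W(-6, -5)) - (7 + k)**2 = (1/5)*(-27) - (7 + 0)**2 = -27/5 - 1*7**2 = -27/5 - 1*49 = -27/5 - 49 = -272/5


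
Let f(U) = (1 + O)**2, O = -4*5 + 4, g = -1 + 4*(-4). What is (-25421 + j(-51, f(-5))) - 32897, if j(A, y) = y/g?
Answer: -991631/17 ≈ -58331.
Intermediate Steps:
g = -17 (g = -1 - 16 = -17)
O = -16 (O = -20 + 4 = -16)
f(U) = 225 (f(U) = (1 - 16)**2 = (-15)**2 = 225)
j(A, y) = -y/17 (j(A, y) = y/(-17) = y*(-1/17) = -y/17)
(-25421 + j(-51, f(-5))) - 32897 = (-25421 - 1/17*225) - 32897 = (-25421 - 225/17) - 32897 = -432382/17 - 32897 = -991631/17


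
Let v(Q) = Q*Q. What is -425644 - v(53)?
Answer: -428453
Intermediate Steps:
v(Q) = Q²
-425644 - v(53) = -425644 - 1*53² = -425644 - 1*2809 = -425644 - 2809 = -428453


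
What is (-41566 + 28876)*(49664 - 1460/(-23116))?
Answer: -3642139400490/5779 ≈ -6.3024e+8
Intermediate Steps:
(-41566 + 28876)*(49664 - 1460/(-23116)) = -12690*(49664 - 1460*(-1/23116)) = -12690*(49664 + 365/5779) = -12690*287008621/5779 = -3642139400490/5779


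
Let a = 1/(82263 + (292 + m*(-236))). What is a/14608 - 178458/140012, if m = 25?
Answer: -49958257024477/39195527728720 ≈ -1.2746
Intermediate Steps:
a = 1/76655 (a = 1/(82263 + (292 + 25*(-236))) = 1/(82263 + (292 - 5900)) = 1/(82263 - 5608) = 1/76655 ≈ 1.3045e-5)
a/14608 - 178458/140012 = (1/76655)/14608 - 178458/140012 = (1/76655)*(1/14608) - 178458*1/140012 = 1/1119776240 - 89229/70006 = -49958257024477/39195527728720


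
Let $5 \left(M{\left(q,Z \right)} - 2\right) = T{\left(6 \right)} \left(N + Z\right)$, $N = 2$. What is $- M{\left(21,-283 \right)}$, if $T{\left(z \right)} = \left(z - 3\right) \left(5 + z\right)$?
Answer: $\frac{9263}{5} \approx 1852.6$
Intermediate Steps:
$T{\left(z \right)} = \left(-3 + z\right) \left(5 + z\right)$
$M{\left(q,Z \right)} = \frac{76}{5} + \frac{33 Z}{5}$ ($M{\left(q,Z \right)} = 2 + \frac{\left(-15 + 6^{2} + 2 \cdot 6\right) \left(2 + Z\right)}{5} = 2 + \frac{\left(-15 + 36 + 12\right) \left(2 + Z\right)}{5} = 2 + \frac{33 \left(2 + Z\right)}{5} = 2 + \frac{66 + 33 Z}{5} = 2 + \left(\frac{66}{5} + \frac{33 Z}{5}\right) = \frac{76}{5} + \frac{33 Z}{5}$)
$- M{\left(21,-283 \right)} = - (\frac{76}{5} + \frac{33}{5} \left(-283\right)) = - (\frac{76}{5} - \frac{9339}{5}) = \left(-1\right) \left(- \frac{9263}{5}\right) = \frac{9263}{5}$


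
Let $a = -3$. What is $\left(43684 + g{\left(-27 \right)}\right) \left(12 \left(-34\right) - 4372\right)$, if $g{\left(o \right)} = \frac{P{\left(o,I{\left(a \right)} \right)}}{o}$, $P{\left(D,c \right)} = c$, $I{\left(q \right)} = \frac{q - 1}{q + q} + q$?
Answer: $- \frac{16913604580}{81} \approx -2.0881 \cdot 10^{8}$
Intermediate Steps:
$I{\left(q \right)} = q + \frac{-1 + q}{2 q}$ ($I{\left(q \right)} = \frac{-1 + q}{2 q} + q = q + \frac{-1 + q}{2 q}$)
$g{\left(o \right)} = - \frac{7}{3 o}$ ($g{\left(o \right)} = \frac{\frac{1}{2} - 3 - \frac{1}{2 \left(-3\right)}}{o} = \frac{\frac{1}{2} - 3 - - \frac{1}{6}}{o} = \frac{\frac{1}{2} - 3 + \frac{1}{6}}{o} = - \frac{7}{3 o}$)
$\left(43684 + g{\left(-27 \right)}\right) \left(12 \left(-34\right) - 4372\right) = \left(43684 - \frac{7}{3 \left(-27\right)}\right) \left(12 \left(-34\right) - 4372\right) = \left(43684 - - \frac{7}{81}\right) \left(-408 - 4372\right) = \left(43684 + \frac{7}{81}\right) \left(-4780\right) = \frac{3538411}{81} \left(-4780\right) = - \frac{16913604580}{81}$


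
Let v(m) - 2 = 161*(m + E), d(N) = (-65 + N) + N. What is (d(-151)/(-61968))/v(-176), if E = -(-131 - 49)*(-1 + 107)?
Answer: 367/188602458528 ≈ 1.9459e-9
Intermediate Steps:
d(N) = -65 + 2*N
E = 19080 (E = -(-180)*106 = -1*(-19080) = 19080)
v(m) = 3071882 + 161*m (v(m) = 2 + 161*(m + 19080) = 2 + 161*(19080 + m) = 2 + (3071880 + 161*m) = 3071882 + 161*m)
(d(-151)/(-61968))/v(-176) = ((-65 + 2*(-151))/(-61968))/(3071882 + 161*(-176)) = ((-65 - 302)*(-1/61968))/(3071882 - 28336) = -367*(-1/61968)/3043546 = (367/61968)*(1/3043546) = 367/188602458528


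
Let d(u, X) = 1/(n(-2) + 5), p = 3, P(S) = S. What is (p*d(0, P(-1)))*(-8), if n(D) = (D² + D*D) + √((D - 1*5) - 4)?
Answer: -26/15 + 2*I*√11/15 ≈ -1.7333 + 0.44222*I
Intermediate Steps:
n(D) = √(-9 + D) + 2*D² (n(D) = (D² + D²) + √((D - 5) - 4) = 2*D² + √((-5 + D) - 4) = 2*D² + √(-9 + D) = √(-9 + D) + 2*D²)
d(u, X) = 1/(13 + I*√11) (d(u, X) = 1/((√(-9 - 2) + 2*(-2)²) + 5) = 1/((√(-11) + 2*4) + 5) = 1/((I*√11 + 8) + 5) = 1/((8 + I*√11) + 5) = 1/(13 + I*√11))
(p*d(0, P(-1)))*(-8) = (3*(13/180 - I*√11/180))*(-8) = (13/60 - I*√11/60)*(-8) = -26/15 + 2*I*√11/15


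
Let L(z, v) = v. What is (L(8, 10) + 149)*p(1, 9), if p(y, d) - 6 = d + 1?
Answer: 2544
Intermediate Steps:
p(y, d) = 7 + d (p(y, d) = 6 + (d + 1) = 6 + (1 + d) = 7 + d)
(L(8, 10) + 149)*p(1, 9) = (10 + 149)*(7 + 9) = 159*16 = 2544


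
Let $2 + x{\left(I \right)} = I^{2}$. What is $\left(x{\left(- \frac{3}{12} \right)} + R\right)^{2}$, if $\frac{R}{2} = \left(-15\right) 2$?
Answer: $\frac{982081}{256} \approx 3836.3$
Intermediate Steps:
$x{\left(I \right)} = -2 + I^{2}$
$R = -60$ ($R = 2 \left(\left(-15\right) 2\right) = 2 \left(-30\right) = -60$)
$\left(x{\left(- \frac{3}{12} \right)} + R\right)^{2} = \left(\left(-2 + \left(- \frac{3}{12}\right)^{2}\right) - 60\right)^{2} = \left(\left(-2 + \left(\left(-3\right) \frac{1}{12}\right)^{2}\right) - 60\right)^{2} = \left(\left(-2 + \left(- \frac{1}{4}\right)^{2}\right) - 60\right)^{2} = \left(\left(-2 + \frac{1}{16}\right) - 60\right)^{2} = \left(- \frac{31}{16} - 60\right)^{2} = \left(- \frac{991}{16}\right)^{2} = \frac{982081}{256}$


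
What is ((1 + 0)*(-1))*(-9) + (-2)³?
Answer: 1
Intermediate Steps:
((1 + 0)*(-1))*(-9) + (-2)³ = (1*(-1))*(-9) - 8 = -1*(-9) - 8 = 9 - 8 = 1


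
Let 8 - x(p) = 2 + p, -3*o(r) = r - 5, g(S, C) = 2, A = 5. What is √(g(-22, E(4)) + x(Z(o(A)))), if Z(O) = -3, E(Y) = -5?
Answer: √11 ≈ 3.3166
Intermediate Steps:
o(r) = 5/3 - r/3 (o(r) = -(r - 5)/3 = -(-5 + r)/3 = 5/3 - r/3)
x(p) = 6 - p (x(p) = 8 - (2 + p) = 8 + (-2 - p) = 6 - p)
√(g(-22, E(4)) + x(Z(o(A)))) = √(2 + (6 - 1*(-3))) = √(2 + (6 + 3)) = √(2 + 9) = √11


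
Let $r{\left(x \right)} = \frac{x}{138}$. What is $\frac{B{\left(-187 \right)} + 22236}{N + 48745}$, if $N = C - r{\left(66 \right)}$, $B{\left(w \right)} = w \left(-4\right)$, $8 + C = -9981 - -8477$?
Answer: $\frac{132158}{271587} \approx 0.48661$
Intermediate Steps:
$C = -1512$ ($C = -8 - 1504 = -1512$)
$B{\left(w \right)} = - 4 w$
$r{\left(x \right)} = \frac{x}{138}$ ($r{\left(x \right)} = x \frac{1}{138} = \frac{x}{138}$)
$N = - \frac{34787}{23}$ ($N = -1512 - \frac{1}{138} \cdot 66 = -1512 - \frac{11}{23} = - \frac{34787}{23} \approx -1512.5$)
$\frac{B{\left(-187 \right)} + 22236}{N + 48745} = \frac{\left(-4\right) \left(-187\right) + 22236}{- \frac{34787}{23} + 48745} = \frac{748 + 22236}{\frac{1086348}{23}} = 22984 \cdot \frac{23}{1086348} = \frac{132158}{271587}$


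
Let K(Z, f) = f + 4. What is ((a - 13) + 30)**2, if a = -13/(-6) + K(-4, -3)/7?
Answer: 657721/1764 ≈ 372.86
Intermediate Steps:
K(Z, f) = 4 + f
a = 97/42 (a = -13/(-6) + (4 - 3)/7 = -13*(-1/6) + 1*(1/7) = 13/6 + 1/7 = 97/42 ≈ 2.3095)
((a - 13) + 30)**2 = ((97/42 - 13) + 30)**2 = (-449/42 + 30)**2 = (811/42)**2 = 657721/1764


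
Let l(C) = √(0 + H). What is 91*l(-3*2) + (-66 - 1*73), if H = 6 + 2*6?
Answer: -139 + 273*√2 ≈ 247.08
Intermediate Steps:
H = 18 (H = 6 + 12 = 18)
l(C) = 3*√2 (l(C) = √(0 + 18) = √18 = 3*√2)
91*l(-3*2) + (-66 - 1*73) = 91*(3*√2) + (-66 - 1*73) = 273*√2 + (-66 - 73) = 273*√2 - 139 = -139 + 273*√2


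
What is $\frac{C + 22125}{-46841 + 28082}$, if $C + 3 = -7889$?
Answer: $- \frac{14233}{18759} \approx -0.75873$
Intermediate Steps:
$C = -7892$ ($C = -3 - 7889 = -7892$)
$\frac{C + 22125}{-46841 + 28082} = \frac{-7892 + 22125}{-46841 + 28082} = \frac{14233}{-18759} = 14233 \left(- \frac{1}{18759}\right) = - \frac{14233}{18759}$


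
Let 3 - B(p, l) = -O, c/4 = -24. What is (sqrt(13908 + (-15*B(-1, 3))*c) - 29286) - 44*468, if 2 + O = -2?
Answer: -49878 + 2*sqrt(3117) ≈ -49766.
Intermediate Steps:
c = -96 (c = 4*(-24) = -96)
O = -4 (O = -2 - 2 = -4)
B(p, l) = -1 (B(p, l) = 3 - (-1)*(-4) = 3 - 1*4 = 3 - 4 = -1)
(sqrt(13908 + (-15*B(-1, 3))*c) - 29286) - 44*468 = (sqrt(13908 - 15*(-1)*(-96)) - 29286) - 44*468 = (sqrt(13908 + 15*(-96)) - 29286) - 20592 = (sqrt(13908 - 1440) - 29286) - 20592 = (sqrt(12468) - 29286) - 20592 = (2*sqrt(3117) - 29286) - 20592 = (-29286 + 2*sqrt(3117)) - 20592 = -49878 + 2*sqrt(3117)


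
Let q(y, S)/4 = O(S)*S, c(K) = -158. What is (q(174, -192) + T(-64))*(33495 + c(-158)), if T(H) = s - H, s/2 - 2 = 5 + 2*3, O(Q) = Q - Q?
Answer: 3000330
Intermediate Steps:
O(Q) = 0
q(y, S) = 0 (q(y, S) = 4*(0*S) = 4*0 = 0)
s = 26 (s = 4 + 2*(5 + 2*3) = 4 + 2*(5 + 6) = 4 + 2*11 = 4 + 22 = 26)
T(H) = 26 - H
(q(174, -192) + T(-64))*(33495 + c(-158)) = (0 + (26 - 1*(-64)))*(33495 - 158) = (0 + (26 + 64))*33337 = (0 + 90)*33337 = 90*33337 = 3000330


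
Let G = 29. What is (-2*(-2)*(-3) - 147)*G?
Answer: -4611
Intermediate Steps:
(-2*(-2)*(-3) - 147)*G = (-2*(-2)*(-3) - 147)*29 = (4*(-3) - 147)*29 = (-12 - 147)*29 = -159*29 = -4611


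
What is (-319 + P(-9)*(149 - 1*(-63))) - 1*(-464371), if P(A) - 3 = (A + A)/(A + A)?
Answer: 464900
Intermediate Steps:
P(A) = 4 (P(A) = 3 + (A + A)/(A + A) = 3 + (2*A)/((2*A)) = 3 + (2*A)*(1/(2*A)) = 3 + 1 = 4)
(-319 + P(-9)*(149 - 1*(-63))) - 1*(-464371) = (-319 + 4*(149 - 1*(-63))) - 1*(-464371) = (-319 + 4*(149 + 63)) + 464371 = (-319 + 4*212) + 464371 = (-319 + 848) + 464371 = 529 + 464371 = 464900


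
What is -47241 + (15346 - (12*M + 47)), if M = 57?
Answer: -32626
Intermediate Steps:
-47241 + (15346 - (12*M + 47)) = -47241 + (15346 - (12*57 + 47)) = -47241 + (15346 - (684 + 47)) = -47241 + (15346 - 1*731) = -47241 + (15346 - 731) = -47241 + 14615 = -32626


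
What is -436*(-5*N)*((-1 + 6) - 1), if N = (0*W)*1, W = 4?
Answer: 0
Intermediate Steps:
N = 0 (N = (0*4)*1 = 0*1 = 0)
-436*(-5*N)*((-1 + 6) - 1) = -436*(-5*0)*((-1 + 6) - 1) = -0*(5 - 1) = -0*4 = -436*0 = 0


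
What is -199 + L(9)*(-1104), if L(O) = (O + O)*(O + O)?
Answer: -357895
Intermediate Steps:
L(O) = 4*O**2 (L(O) = (2*O)*(2*O) = 4*O**2)
-199 + L(9)*(-1104) = -199 + (4*9**2)*(-1104) = -199 + (4*81)*(-1104) = -199 + 324*(-1104) = -199 - 357696 = -357895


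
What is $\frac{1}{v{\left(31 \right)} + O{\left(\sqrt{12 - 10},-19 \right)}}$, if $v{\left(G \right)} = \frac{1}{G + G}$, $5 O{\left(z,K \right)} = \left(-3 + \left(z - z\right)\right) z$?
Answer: $- \frac{1550}{69167} - \frac{57660 \sqrt{2}}{69167} \approx -1.2013$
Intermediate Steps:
$O{\left(z,K \right)} = - \frac{3 z}{5}$ ($O{\left(z,K \right)} = \frac{\left(-3 + \left(z - z\right)\right) z}{5} = \frac{\left(-3 + 0\right) z}{5} = \frac{\left(-3\right) z}{5} = - \frac{3 z}{5}$)
$v{\left(G \right)} = \frac{1}{2 G}$
$\frac{1}{v{\left(31 \right)} + O{\left(\sqrt{12 - 10},-19 \right)}} = \frac{1}{\frac{1}{2 \cdot 31} - \frac{3 \sqrt{12 - 10}}{5}} = \frac{1}{\frac{1}{2} \cdot \frac{1}{31} - \frac{3 \sqrt{2}}{5}} = \frac{1}{\frac{1}{62} - \frac{3 \sqrt{2}}{5}}$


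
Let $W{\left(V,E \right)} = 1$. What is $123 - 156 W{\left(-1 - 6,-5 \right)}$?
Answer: $-33$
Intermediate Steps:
$123 - 156 W{\left(-1 - 6,-5 \right)} = 123 - 156 = -33$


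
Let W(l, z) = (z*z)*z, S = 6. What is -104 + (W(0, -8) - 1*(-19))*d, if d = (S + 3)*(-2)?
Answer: 8770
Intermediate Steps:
d = -18 (d = (6 + 3)*(-2) = 9*(-2) = -18)
W(l, z) = z³ (W(l, z) = z²*z = z³)
-104 + (W(0, -8) - 1*(-19))*d = -104 + ((-8)³ - 1*(-19))*(-18) = -104 + (-512 + 19)*(-18) = -104 - 493*(-18) = -104 + 8874 = 8770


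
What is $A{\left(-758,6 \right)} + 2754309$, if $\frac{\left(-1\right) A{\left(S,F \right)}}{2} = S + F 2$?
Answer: $2755801$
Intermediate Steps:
$A{\left(S,F \right)} = - 4 F - 2 S$ ($A{\left(S,F \right)} = - 2 \left(S + F 2\right) = - 2 \left(S + 2 F\right) = - 4 F - 2 S$)
$A{\left(-758,6 \right)} + 2754309 = \left(\left(-4\right) 6 - -1516\right) + 2754309 = \left(-24 + 1516\right) + 2754309 = 1492 + 2754309 = 2755801$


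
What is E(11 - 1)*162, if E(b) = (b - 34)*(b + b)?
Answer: -77760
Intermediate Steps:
E(b) = 2*b*(-34 + b) (E(b) = (-34 + b)*(2*b) = 2*b*(-34 + b))
E(11 - 1)*162 = (2*(11 - 1)*(-34 + (11 - 1)))*162 = (2*10*(-34 + 10))*162 = (2*10*(-24))*162 = -480*162 = -77760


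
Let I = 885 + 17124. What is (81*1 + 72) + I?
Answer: 18162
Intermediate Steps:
I = 18009
(81*1 + 72) + I = (81*1 + 72) + 18009 = (81 + 72) + 18009 = 153 + 18009 = 18162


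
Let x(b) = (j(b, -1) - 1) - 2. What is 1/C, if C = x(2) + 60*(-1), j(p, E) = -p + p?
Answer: -1/63 ≈ -0.015873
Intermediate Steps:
j(p, E) = 0
x(b) = -3 (x(b) = (0 - 1) - 2 = -1 - 2 = -3)
C = -63 (C = -3 + 60*(-1) = -3 - 60 = -63)
1/C = 1/(-63) = -1/63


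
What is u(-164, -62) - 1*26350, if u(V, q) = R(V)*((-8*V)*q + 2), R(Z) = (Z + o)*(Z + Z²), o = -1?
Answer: 358781640410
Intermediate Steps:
R(Z) = (-1 + Z)*(Z + Z²) (R(Z) = (Z - 1)*(Z + Z²) = (-1 + Z)*(Z + Z²))
u(V, q) = (2 - 8*V*q)*(V³ - V) (u(V, q) = (V³ - V)*((-8*V)*q + 2) = (V³ - V)*(-8*V*q + 2) = (V³ - V)*(2 - 8*V*q) = (2 - 8*V*q)*(V³ - V))
u(-164, -62) - 1*26350 = -2*(-164)*(-1 + (-164)²)*(-1 + 4*(-164)*(-62)) - 1*26350 = -2*(-164)*(-1 + 26896)*(-1 + 40672) - 26350 = -2*(-164)*26895*40671 - 26350 = 358781666760 - 26350 = 358781640410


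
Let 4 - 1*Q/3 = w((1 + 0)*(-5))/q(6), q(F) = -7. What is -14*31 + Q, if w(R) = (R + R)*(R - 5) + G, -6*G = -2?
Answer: -379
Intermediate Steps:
G = ⅓ (G = -⅙*(-2) = ⅓ ≈ 0.33333)
w(R) = ⅓ + 2*R*(-5 + R) (w(R) = (R + R)*(R - 5) + ⅓ = (2*R)*(-5 + R) + ⅓ = 2*R*(-5 + R) + ⅓ = ⅓ + 2*R*(-5 + R))
Q = 55 (Q = 12 - 3*(⅓ - 10*(1 + 0)*(-5) + 2*((1 + 0)*(-5))²)/(-7) = 12 - 3*(⅓ - 10*(-5) + 2*(1*(-5))²)*(-1)/7 = 12 - 3*(⅓ - 10*(-5) + 2*(-5)²)*(-1)/7 = 12 - 3*(⅓ + 50 + 2*25)*(-1)/7 = 12 - 3*(⅓ + 50 + 50)*(-1)/7 = 12 - 301*(-1)/7 = 12 - 3*(-43/3) = 12 + 43 = 55)
-14*31 + Q = -14*31 + 55 = -434 + 55 = -379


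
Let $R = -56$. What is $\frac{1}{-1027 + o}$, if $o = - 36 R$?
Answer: $\frac{1}{989} \approx 0.0010111$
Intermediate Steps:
$o = 2016$ ($o = \left(-36\right) \left(-56\right) = 2016$)
$\frac{1}{-1027 + o} = \frac{1}{-1027 + 2016} = \frac{1}{989}$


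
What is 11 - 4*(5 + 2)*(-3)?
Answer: 95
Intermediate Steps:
11 - 4*(5 + 2)*(-3) = 11 - 4*7*(-3) = 11 - (-84) = 11 - 4*(-21) = 11 + 84 = 95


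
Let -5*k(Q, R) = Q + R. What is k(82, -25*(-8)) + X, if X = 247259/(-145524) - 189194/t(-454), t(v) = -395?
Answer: 24192616679/57481980 ≈ 420.87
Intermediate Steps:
k(Q, R) = -Q/5 - R/5 (k(Q, R) = -(Q + R)/5 = -Q/5 - R/5)
X = 27434600351/57481980 (X = 247259/(-145524) - 189194/(-395) = 247259*(-1/145524) - 189194*(-1/395) = -247259/145524 + 189194/395 = 27434600351/57481980 ≈ 477.27)
k(82, -25*(-8)) + X = (-⅕*82 - (-5)*(-8)) + 27434600351/57481980 = (-82/5 - ⅕*200) + 27434600351/57481980 = (-82/5 - 40) + 27434600351/57481980 = -282/5 + 27434600351/57481980 = 24192616679/57481980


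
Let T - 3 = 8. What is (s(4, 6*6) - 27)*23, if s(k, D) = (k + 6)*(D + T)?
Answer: 10189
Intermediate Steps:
T = 11 (T = 3 + 8 = 11)
s(k, D) = (6 + k)*(11 + D) (s(k, D) = (k + 6)*(D + 11) = (6 + k)*(11 + D))
(s(4, 6*6) - 27)*23 = ((66 + 6*(6*6) + 11*4 + (6*6)*4) - 27)*23 = ((66 + 6*36 + 44 + 36*4) - 27)*23 = ((66 + 216 + 44 + 144) - 27)*23 = (470 - 27)*23 = 443*23 = 10189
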